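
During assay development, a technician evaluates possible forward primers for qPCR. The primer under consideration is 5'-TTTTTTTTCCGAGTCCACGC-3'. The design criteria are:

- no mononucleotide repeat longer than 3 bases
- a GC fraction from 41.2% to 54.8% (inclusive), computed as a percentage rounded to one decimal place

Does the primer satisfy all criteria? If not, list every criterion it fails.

Base counts: A=2, T=9, G=3, C=6 (length 20).
homopolymer run: longest run = 8, exceeds 3 ✗
GC content: GC 9/20 = 45.0% ✓

Fails: homopolymer run.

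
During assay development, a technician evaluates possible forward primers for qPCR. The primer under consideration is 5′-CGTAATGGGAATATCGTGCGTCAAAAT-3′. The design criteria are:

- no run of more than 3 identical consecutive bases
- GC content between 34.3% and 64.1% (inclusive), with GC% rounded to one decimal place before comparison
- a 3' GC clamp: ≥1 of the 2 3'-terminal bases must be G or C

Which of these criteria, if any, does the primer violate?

Fails: homopolymer run, GC clamp.

Base counts: A=9, T=7, G=7, C=4 (length 27).
homopolymer run: longest run = 4, exceeds 3 ✗
GC content: GC 11/27 = 40.7% ✓
GC clamp: 3' end AT has 0 G/C, need ≥1 ✗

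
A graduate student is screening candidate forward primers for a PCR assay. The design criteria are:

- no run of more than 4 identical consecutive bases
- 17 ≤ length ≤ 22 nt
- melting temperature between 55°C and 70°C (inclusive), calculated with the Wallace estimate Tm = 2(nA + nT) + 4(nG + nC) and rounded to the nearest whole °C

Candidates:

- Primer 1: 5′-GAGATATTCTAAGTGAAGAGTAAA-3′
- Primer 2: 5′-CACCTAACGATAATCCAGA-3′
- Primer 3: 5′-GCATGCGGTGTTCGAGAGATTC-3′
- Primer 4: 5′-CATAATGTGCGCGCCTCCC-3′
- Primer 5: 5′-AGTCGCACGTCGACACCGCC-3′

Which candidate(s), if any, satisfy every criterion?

Primer 3, Primer 4 and Primer 5.

Primer 1 (24 nt, A=11 T=6 G=6 C=1): longest run = 3 ✓; length 24, outside 17–22 ✗; Tm = 2·17 + 4·7 = 62°C ✓ — fails.
Primer 2 (19 nt, A=8 T=3 G=2 C=6): longest run = 2 ✓; length 19 ✓; Tm = 2·11 + 4·8 = 54°C, outside 55–70°C ✗ — fails.
Primer 3 (22 nt, A=4 T=6 G=8 C=4): longest run = 2 ✓; length 22 ✓; Tm = 2·10 + 4·12 = 68°C ✓ — passes.
Primer 4 (19 nt, A=3 T=4 G=4 C=8): longest run = 3 ✓; length 19 ✓; Tm = 2·7 + 4·12 = 62°C ✓ — passes.
Primer 5 (20 nt, A=4 T=2 G=5 C=9): longest run = 2 ✓; length 20 ✓; Tm = 2·6 + 4·14 = 68°C ✓ — passes.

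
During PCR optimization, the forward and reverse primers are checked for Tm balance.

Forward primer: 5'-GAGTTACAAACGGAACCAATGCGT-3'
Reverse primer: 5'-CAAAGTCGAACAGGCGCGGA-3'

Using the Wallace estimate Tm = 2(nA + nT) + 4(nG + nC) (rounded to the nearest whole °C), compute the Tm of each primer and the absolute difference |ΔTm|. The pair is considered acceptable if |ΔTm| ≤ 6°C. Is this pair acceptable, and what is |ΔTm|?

|ΔTm| = 6°C; the pair is acceptable.

Forward: A=9 T=4 G=6 C=5 → Tm = 2·13 + 4·11 = 70°C.
Reverse: A=7 T=1 G=7 C=5 → Tm = 2·8 + 4·12 = 64°C.
|ΔTm| = |70 − 64| = 6°C, ≤ 6°C.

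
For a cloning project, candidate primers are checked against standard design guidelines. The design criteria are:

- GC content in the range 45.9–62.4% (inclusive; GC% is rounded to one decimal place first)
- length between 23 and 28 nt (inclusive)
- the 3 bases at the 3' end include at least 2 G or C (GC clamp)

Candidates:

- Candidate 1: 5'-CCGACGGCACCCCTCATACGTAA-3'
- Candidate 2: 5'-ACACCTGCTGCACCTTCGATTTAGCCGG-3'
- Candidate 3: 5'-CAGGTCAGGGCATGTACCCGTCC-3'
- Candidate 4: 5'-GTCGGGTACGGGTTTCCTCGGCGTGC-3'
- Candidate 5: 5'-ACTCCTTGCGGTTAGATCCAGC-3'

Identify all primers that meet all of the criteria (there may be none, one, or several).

Candidate 2 only.

Candidate 1 (23 nt, A=6 T=3 G=4 C=10): GC 14/23 = 60.9% ✓; length 23 ✓; 3' end TAA has 0 G/C, need ≥2 ✗ — fails.
Candidate 2 (28 nt, A=5 T=7 G=6 C=10): GC 16/28 = 57.1% ✓; length 28 ✓; 3' end CGG has 3 G/C ✓ — passes.
Candidate 3 (23 nt, A=4 T=4 G=7 C=8): GC 15/23 = 65.2%, outside 45.9–62.4% ✗; length 23 ✓; 3' end TCC has 2 G/C ✓ — fails.
Candidate 4 (26 nt, A=1 T=7 G=11 C=7): GC 18/26 = 69.2%, outside 45.9–62.4% ✗; length 26 ✓; 3' end TGC has 2 G/C ✓ — fails.
Candidate 5 (22 nt, A=4 T=6 G=5 C=7): GC 12/22 = 54.5% ✓; length 22, outside 23–28 ✗; 3' end AGC has 2 G/C ✓ — fails.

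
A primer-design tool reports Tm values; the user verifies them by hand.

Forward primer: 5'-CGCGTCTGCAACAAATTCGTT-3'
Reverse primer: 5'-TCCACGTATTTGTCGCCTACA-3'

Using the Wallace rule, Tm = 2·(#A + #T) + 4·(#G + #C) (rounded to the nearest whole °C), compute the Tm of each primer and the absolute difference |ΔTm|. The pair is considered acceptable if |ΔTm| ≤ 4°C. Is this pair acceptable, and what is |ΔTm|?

|ΔTm| = 0°C; the pair is acceptable.

Forward: A=5 T=6 G=4 C=6 → Tm = 2·11 + 4·10 = 62°C.
Reverse: A=4 T=7 G=3 C=7 → Tm = 2·11 + 4·10 = 62°C.
|ΔTm| = |62 − 62| = 0°C, ≤ 4°C.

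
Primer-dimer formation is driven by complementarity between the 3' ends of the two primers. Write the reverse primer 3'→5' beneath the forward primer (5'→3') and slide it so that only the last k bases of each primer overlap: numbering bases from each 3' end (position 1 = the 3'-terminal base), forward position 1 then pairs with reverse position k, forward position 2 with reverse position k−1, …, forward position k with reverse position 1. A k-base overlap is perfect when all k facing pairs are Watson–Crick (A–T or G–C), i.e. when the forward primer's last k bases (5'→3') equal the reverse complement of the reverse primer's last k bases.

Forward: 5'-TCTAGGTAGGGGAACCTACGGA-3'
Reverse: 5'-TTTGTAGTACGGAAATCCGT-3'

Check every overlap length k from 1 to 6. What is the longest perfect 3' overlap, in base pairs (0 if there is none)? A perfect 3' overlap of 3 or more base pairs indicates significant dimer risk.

Last 6 bases (5'→3') — forward …TACGGA, reverse …ATCCGT.
Reverse complement of the reverse primer's last 6 bases: ACGGAT; its first k bases are the reverse complement of the reverse primer's last k bases, so a perfect k-base overlap needs the forward primer's last k bases to equal them.
Comparing (forward last k vs required): k=1: A vs A ✓; k=2: GA vs AC ✗; k=3: GGA vs ACG ✗; k=4: CGGA vs ACGG ✗; k=5: ACGGA vs ACGGA ✓; k=6: TACGGA vs ACGGAT ✗.
Perfect overlaps at k = 1, 5; the largest is 5.

Longest perfect overlap: 5 complementary base pairs; significant dimer risk (threshold 3).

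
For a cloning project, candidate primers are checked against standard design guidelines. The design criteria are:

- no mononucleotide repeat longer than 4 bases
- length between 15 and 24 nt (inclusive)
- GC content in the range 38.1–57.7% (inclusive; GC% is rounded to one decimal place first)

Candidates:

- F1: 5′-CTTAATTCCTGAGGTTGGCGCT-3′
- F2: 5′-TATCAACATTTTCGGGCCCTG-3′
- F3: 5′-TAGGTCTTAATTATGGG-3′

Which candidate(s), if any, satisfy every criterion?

F1 and F2.

F1 (22 nt, A=3 T=8 G=6 C=5): longest run = 2 ✓; length 22 ✓; GC 11/22 = 50.0% ✓ — passes.
F2 (21 nt, A=4 T=7 G=4 C=6): longest run = 4 ✓; length 21 ✓; GC 10/21 = 47.6% ✓ — passes.
F3 (17 nt, A=4 T=7 G=5 C=1): longest run = 3 ✓; length 17 ✓; GC 6/17 = 35.3%, outside 38.1–57.7% ✗ — fails.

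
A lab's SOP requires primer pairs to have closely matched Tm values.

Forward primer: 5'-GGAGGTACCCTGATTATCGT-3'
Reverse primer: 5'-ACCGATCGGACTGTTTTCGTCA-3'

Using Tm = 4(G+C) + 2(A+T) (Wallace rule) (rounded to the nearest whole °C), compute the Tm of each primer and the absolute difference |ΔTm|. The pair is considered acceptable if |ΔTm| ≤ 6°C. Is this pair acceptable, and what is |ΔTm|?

Forward: A=4 T=6 G=6 C=4 → Tm = 2·10 + 4·10 = 60°C.
Reverse: A=4 T=7 G=5 C=6 → Tm = 2·11 + 4·11 = 66°C.
|ΔTm| = |60 − 66| = 6°C, ≤ 6°C.

|ΔTm| = 6°C; the pair is acceptable.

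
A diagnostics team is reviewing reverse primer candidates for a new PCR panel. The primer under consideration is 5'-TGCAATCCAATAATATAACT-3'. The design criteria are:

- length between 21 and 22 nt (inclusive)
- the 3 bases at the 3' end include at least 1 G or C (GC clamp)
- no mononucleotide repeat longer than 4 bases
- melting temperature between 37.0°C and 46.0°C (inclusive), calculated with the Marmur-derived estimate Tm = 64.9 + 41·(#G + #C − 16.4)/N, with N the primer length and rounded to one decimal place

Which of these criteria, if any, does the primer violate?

Base counts: A=9, T=6, G=1, C=4 (length 20).
length: length 20, outside 21–22 ✗
GC clamp: 3' end ACT has 1 G/C ✓
homopolymer run: longest run = 2 ✓
Tm: Tm = 64.9 + 41·(5 − 16.4)/20 = 41.5°C ✓

Fails: length.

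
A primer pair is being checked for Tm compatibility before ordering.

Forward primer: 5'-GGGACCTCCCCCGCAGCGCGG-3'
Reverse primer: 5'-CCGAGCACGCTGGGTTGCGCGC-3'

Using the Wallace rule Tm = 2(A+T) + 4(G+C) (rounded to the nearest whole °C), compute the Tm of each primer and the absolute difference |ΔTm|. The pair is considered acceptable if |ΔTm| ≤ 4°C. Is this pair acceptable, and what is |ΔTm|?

Forward: A=2 T=1 G=8 C=10 → Tm = 2·3 + 4·18 = 78°C.
Reverse: A=2 T=3 G=9 C=8 → Tm = 2·5 + 4·17 = 78°C.
|ΔTm| = |78 − 78| = 0°C, ≤ 4°C.

|ΔTm| = 0°C; the pair is acceptable.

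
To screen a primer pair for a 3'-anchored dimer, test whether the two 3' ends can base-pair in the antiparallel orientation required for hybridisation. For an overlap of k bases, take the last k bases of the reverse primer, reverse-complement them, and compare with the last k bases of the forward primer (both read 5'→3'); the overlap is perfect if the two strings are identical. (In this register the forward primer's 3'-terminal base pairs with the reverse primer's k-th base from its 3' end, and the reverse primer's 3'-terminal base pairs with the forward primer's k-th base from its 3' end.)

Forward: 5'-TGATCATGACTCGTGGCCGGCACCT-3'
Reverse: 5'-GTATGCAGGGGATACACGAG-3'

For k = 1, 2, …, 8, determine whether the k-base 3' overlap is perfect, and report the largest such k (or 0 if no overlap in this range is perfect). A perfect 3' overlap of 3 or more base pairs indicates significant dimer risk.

Last 8 bases (5'→3') — forward …CGGCACCT, reverse …TACACGAG.
Reverse complement of the reverse primer's last 8 bases: CTCGTGTA; its first k bases are the reverse complement of the reverse primer's last k bases, so a perfect k-base overlap needs the forward primer's last k bases to equal them.
Comparing (forward last k vs required): k=1: T vs C ✗; k=2: CT vs CT ✓; k=3: CCT vs CTC ✗; k=4: ACCT vs CTCG ✗; k=5: CACCT vs CTCGT ✗; k=6: GCACCT vs CTCGTG ✗; k=7: GGCACCT vs CTCGTGT ✗; k=8: CGGCACCT vs CTCGTGTA ✗.
Only k = 2 is perfect, so the longest perfect 3' overlap is 2.

Longest perfect overlap: 2 complementary base pairs; below the dimer-risk threshold (threshold 3).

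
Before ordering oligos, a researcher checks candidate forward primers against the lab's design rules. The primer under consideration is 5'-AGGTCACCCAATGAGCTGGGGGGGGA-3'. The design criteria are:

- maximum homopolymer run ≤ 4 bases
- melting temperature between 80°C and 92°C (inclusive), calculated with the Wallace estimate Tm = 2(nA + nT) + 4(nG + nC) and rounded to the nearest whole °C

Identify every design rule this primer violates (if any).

Base counts: A=6, T=3, G=12, C=5 (length 26).
homopolymer run: longest run = 8, exceeds 4 ✗
Tm: Tm = 2·9 + 4·17 = 86°C ✓

Fails: homopolymer run.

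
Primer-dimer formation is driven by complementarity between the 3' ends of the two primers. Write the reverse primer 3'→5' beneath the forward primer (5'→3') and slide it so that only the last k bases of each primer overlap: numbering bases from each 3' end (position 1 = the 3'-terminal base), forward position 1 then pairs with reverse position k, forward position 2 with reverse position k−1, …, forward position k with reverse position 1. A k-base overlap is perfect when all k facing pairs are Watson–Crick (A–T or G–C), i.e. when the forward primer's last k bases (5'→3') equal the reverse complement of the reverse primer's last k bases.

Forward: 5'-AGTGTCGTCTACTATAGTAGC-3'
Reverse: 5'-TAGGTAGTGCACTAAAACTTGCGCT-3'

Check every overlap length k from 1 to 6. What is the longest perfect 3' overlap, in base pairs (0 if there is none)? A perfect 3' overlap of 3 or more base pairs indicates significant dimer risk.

Longest perfect overlap: 3 complementary base pairs; significant dimer risk (threshold 3).

Last 6 bases (5'→3') — forward …AGTAGC, reverse …TGCGCT.
Reverse complement of the reverse primer's last 6 bases: AGCGCA; its first k bases are the reverse complement of the reverse primer's last k bases, so a perfect k-base overlap needs the forward primer's last k bases to equal them.
Comparing (forward last k vs required): k=1: C vs A ✗; k=2: GC vs AG ✗; k=3: AGC vs AGC ✓; k=4: TAGC vs AGCG ✗; k=5: GTAGC vs AGCGC ✗; k=6: AGTAGC vs AGCGCA ✗.
Only k = 3 is perfect, so the longest perfect 3' overlap is 3.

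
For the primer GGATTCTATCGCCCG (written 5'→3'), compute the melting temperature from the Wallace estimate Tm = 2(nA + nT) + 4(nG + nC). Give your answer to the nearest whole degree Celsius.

48°C

Base counts: A=2, T=4, G=4, C=5 (length 15).
Tm = 2·(2+4) + 4·(4+5) = 2·6 + 4·9 = 12 + 36 = 48°C.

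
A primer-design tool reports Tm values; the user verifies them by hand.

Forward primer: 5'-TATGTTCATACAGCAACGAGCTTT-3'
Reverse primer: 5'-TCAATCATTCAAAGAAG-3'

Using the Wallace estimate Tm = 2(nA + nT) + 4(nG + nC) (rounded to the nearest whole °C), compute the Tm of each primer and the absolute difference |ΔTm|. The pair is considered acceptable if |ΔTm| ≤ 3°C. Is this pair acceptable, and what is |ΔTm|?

Forward: A=7 T=8 G=4 C=5 → Tm = 2·15 + 4·9 = 66°C.
Reverse: A=8 T=4 G=2 C=3 → Tm = 2·12 + 4·5 = 44°C.
|ΔTm| = |66 − 44| = 22°C, > 3°C.

|ΔTm| = 22°C; the pair is not acceptable.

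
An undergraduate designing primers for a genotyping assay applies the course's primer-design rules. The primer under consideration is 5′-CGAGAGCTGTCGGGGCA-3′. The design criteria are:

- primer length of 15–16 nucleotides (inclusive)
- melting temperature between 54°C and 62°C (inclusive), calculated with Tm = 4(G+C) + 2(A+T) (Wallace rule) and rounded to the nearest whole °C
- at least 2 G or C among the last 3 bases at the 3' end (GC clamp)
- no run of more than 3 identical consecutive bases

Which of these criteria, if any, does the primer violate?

Fails: length, homopolymer run.

Base counts: A=3, T=2, G=8, C=4 (length 17).
length: length 17, outside 15–16 ✗
Tm: Tm = 2·5 + 4·12 = 58°C ✓
GC clamp: 3' end GCA has 2 G/C ✓
homopolymer run: longest run = 4, exceeds 3 ✗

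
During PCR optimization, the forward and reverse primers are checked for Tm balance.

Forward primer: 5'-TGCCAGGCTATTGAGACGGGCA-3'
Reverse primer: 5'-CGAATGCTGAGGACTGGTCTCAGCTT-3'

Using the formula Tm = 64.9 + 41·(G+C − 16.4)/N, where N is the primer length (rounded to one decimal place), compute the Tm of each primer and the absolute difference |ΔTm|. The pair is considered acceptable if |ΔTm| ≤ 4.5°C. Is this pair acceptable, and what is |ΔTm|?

Forward: G+C = 13, N = 22 → Tm = 64.9 + 41·(13 − 16.4)/22 = 58.6°C.
Reverse: G+C = 14, N = 26 → Tm = 64.9 + 41·(14 − 16.4)/26 = 61.1°C.
|ΔTm| = |58.6 − 61.1| = 2.5°C, ≤ 4.5°C.

|ΔTm| = 2.5°C; the pair is acceptable.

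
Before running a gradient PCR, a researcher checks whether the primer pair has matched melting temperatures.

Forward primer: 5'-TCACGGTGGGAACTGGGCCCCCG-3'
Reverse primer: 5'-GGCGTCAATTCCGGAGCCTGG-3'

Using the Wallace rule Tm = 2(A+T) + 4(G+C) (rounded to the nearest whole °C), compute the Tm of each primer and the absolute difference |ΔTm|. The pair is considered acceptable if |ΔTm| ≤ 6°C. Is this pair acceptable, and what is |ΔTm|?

|ΔTm| = 10°C; the pair is not acceptable.

Forward: A=3 T=3 G=9 C=8 → Tm = 2·6 + 4·17 = 80°C.
Reverse: A=3 T=4 G=8 C=6 → Tm = 2·7 + 4·14 = 70°C.
|ΔTm| = |80 − 70| = 10°C, > 6°C.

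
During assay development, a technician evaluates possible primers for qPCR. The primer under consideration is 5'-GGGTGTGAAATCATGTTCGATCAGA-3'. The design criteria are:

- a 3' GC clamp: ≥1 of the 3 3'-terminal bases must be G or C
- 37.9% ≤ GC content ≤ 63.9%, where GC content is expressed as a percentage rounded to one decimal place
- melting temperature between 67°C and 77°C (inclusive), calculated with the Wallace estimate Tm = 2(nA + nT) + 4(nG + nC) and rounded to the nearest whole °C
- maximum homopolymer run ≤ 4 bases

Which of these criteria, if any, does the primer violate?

Base counts: A=7, T=7, G=8, C=3 (length 25).
GC clamp: 3' end AGA has 1 G/C ✓
GC content: GC 11/25 = 44.0% ✓
Tm: Tm = 2·14 + 4·11 = 72°C ✓
homopolymer run: longest run = 3 ✓

Meets all criteria.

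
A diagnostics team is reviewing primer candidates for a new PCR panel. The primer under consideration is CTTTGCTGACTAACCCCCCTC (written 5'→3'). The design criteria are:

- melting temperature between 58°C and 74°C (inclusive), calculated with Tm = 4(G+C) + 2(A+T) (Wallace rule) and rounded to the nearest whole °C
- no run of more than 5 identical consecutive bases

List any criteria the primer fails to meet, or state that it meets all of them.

Base counts: A=3, T=6, G=2, C=10 (length 21).
Tm: Tm = 2·9 + 4·12 = 66°C ✓
homopolymer run: longest run = 6, exceeds 5 ✗

Fails: homopolymer run.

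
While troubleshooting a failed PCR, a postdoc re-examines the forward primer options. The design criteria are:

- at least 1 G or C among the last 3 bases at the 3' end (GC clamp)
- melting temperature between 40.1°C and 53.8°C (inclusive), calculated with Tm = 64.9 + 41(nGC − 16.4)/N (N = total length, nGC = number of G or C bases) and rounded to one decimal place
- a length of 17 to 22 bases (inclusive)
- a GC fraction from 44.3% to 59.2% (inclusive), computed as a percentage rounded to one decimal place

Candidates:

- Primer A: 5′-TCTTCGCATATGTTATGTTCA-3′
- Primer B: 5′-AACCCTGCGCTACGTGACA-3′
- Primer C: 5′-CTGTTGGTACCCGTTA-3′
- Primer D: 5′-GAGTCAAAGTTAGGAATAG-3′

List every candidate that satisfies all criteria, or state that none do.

Primer A (21 nt, A=4 T=10 G=3 C=4): 3' end TCA has 1 G/C ✓; Tm = 64.9 + 41·(7 − 16.4)/21 = 46.5°C ✓; length 21 ✓; GC 7/21 = 33.3%, outside 44.3–59.2% ✗ — fails.
Primer B (19 nt, A=5 T=3 G=4 C=7): 3' end ACA has 1 G/C ✓; Tm = 64.9 + 41·(11 − 16.4)/19 = 53.2°C ✓; length 19 ✓; GC 11/19 = 57.9% ✓ — passes.
Primer C (16 nt, A=2 T=6 G=4 C=4): 3' end TTA has 0 G/C, need ≥1 ✗; Tm = 64.9 + 41·(8 − 16.4)/16 = 43.4°C ✓; length 16, outside 17–22 ✗; GC 8/16 = 50.0% ✓ — fails.
Primer D (19 nt, A=8 T=4 G=6 C=1): 3' end TAG has 1 G/C ✓; Tm = 64.9 + 41·(7 − 16.4)/19 = 44.6°C ✓; length 19 ✓; GC 7/19 = 36.8%, outside 44.3–59.2% ✗ — fails.

Primer B only.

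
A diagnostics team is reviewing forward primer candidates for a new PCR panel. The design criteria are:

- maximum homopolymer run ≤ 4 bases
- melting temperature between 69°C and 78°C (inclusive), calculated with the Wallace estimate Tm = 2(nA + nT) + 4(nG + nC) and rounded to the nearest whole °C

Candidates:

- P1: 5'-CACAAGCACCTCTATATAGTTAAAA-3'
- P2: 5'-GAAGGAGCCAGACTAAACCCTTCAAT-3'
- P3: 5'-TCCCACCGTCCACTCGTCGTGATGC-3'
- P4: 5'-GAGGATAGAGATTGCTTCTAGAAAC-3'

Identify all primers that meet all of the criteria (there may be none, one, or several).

P1 (25 nt, A=11 T=6 G=2 C=6): longest run = 4 ✓; Tm = 2·17 + 4·8 = 66°C, outside 69–78°C ✗ — fails.
P2 (26 nt, A=10 T=4 G=5 C=7): longest run = 3 ✓; Tm = 2·14 + 4·12 = 76°C ✓ — passes.
P3 (25 nt, A=3 T=6 G=5 C=11): longest run = 3 ✓; Tm = 2·9 + 4·16 = 82°C, outside 69–78°C ✗ — fails.
P4 (25 nt, A=9 T=6 G=7 C=3): longest run = 3 ✓; Tm = 2·15 + 4·10 = 70°C ✓ — passes.

P2 and P4.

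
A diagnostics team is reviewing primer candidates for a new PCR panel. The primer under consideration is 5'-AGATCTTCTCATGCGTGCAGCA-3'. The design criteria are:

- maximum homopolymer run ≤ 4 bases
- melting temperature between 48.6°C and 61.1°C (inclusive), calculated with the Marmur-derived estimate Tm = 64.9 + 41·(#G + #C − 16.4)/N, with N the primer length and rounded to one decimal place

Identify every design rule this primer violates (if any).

Base counts: A=5, T=6, G=5, C=6 (length 22).
homopolymer run: longest run = 2 ✓
Tm: Tm = 64.9 + 41·(11 − 16.4)/22 = 54.8°C ✓

Meets all criteria.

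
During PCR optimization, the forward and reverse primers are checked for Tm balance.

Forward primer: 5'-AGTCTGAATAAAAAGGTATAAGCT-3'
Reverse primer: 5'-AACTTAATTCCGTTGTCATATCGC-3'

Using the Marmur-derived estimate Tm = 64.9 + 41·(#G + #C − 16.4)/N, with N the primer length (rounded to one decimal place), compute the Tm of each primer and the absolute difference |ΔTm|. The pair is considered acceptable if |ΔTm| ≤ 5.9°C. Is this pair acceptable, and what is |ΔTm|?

Forward: G+C = 7, N = 24 → Tm = 64.9 + 41·(7 − 16.4)/24 = 48.8°C.
Reverse: G+C = 9, N = 24 → Tm = 64.9 + 41·(9 − 16.4)/24 = 52.3°C.
|ΔTm| = |48.8 − 52.3| = 3.5°C, ≤ 5.9°C.

|ΔTm| = 3.5°C; the pair is acceptable.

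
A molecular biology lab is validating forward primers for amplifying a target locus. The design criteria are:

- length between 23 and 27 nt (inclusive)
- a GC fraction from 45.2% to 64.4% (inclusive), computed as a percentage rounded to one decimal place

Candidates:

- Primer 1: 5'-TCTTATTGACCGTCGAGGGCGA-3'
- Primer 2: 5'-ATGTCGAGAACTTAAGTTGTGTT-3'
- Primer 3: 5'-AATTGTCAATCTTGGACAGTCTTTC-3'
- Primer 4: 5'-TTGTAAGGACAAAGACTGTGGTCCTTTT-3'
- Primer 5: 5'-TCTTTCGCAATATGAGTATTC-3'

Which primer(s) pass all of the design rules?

None of the candidates satisfy all criteria.

Primer 1 (22 nt, A=4 T=6 G=7 C=5): length 22, outside 23–27 ✗; GC 12/22 = 54.5% ✓ — fails.
Primer 2 (23 nt, A=6 T=9 G=6 C=2): length 23 ✓; GC 8/23 = 34.8%, outside 45.2–64.4% ✗ — fails.
Primer 3 (25 nt, A=6 T=10 G=4 C=5): length 25 ✓; GC 9/25 = 36.0%, outside 45.2–64.4% ✗ — fails.
Primer 4 (28 nt, A=7 T=10 G=7 C=4): length 28, outside 23–27 ✗; GC 11/28 = 39.3%, outside 45.2–64.4% ✗ — fails.
Primer 5 (21 nt, A=5 T=9 G=3 C=4): length 21, outside 23–27 ✗; GC 7/21 = 33.3%, outside 45.2–64.4% ✗ — fails.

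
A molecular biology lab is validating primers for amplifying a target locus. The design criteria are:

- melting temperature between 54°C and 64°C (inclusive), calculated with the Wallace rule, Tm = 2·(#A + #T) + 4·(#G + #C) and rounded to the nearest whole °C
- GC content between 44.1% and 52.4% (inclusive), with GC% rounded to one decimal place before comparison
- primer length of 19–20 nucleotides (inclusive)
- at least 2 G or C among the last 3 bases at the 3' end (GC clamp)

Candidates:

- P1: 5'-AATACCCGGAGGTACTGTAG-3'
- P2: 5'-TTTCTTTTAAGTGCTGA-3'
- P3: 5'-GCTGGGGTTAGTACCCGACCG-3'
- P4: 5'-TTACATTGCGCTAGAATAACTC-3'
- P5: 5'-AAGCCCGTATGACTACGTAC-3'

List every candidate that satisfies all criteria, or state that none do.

P1 (20 nt, A=6 T=4 G=6 C=4): Tm = 2·10 + 4·10 = 60°C ✓; GC 10/20 = 50.0% ✓; length 20 ✓; 3' end TAG has 1 G/C, need ≥2 ✗ — fails.
P2 (17 nt, A=3 T=9 G=3 C=2): Tm = 2·12 + 4·5 = 44°C, outside 54–64°C ✗; GC 5/17 = 29.4%, outside 44.1–52.4% ✗; length 17, outside 19–20 ✗; 3' end TGA has 1 G/C, need ≥2 ✗ — fails.
P3 (21 nt, A=3 T=4 G=8 C=6): Tm = 2·7 + 4·14 = 70°C, outside 54–64°C ✗; GC 14/21 = 66.7%, outside 44.1–52.4% ✗; length 21, outside 19–20 ✗; 3' end CCG has 3 G/C ✓ — fails.
P4 (22 nt, A=7 T=7 G=3 C=5): Tm = 2·14 + 4·8 = 60°C ✓; GC 8/22 = 36.4%, outside 44.1–52.4% ✗; length 22, outside 19–20 ✗; 3' end CTC has 2 G/C ✓ — fails.
P5 (20 nt, A=6 T=4 G=4 C=6): Tm = 2·10 + 4·10 = 60°C ✓; GC 10/20 = 50.0% ✓; length 20 ✓; 3' end TAC has 1 G/C, need ≥2 ✗ — fails.

None of the candidates satisfy all criteria.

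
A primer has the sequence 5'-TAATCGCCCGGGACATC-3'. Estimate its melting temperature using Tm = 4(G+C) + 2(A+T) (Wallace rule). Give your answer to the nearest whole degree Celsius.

Base counts: A=4, T=3, G=4, C=6 (length 17).
Tm = 2·(4+3) + 4·(4+6) = 2·7 + 4·10 = 14 + 40 = 54°C.

54°C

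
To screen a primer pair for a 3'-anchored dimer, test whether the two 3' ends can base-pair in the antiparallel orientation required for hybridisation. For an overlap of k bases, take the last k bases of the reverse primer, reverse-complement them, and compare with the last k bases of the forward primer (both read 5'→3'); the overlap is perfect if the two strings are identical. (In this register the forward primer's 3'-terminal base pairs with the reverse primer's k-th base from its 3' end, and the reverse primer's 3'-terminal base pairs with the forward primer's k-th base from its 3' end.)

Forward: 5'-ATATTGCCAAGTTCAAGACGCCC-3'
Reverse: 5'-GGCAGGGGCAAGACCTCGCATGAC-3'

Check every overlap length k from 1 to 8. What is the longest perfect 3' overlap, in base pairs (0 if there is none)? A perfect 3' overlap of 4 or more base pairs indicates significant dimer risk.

Last 8 bases (5'→3') — forward …AGACGCCC, reverse …CGCATGAC.
Reverse complement of the reverse primer's last 8 bases: GTCATGCG; its first k bases are the reverse complement of the reverse primer's last k bases, so a perfect k-base overlap needs the forward primer's last k bases to equal them.
Comparing (forward last k vs required): k=1: C vs G ✗; k=2: CC vs GT ✗; k=3: CCC vs GTC ✗; k=4: GCCC vs GTCA ✗; k=5: CGCCC vs GTCAT ✗; k=6: ACGCCC vs GTCATG ✗; k=7: GACGCCC vs GTCATGC ✗; k=8: AGACGCCC vs GTCATGCG ✗.
No overlap length from 1 to 8 is perfect, so the longest perfect 3' overlap is 0.

Longest perfect overlap: 0 complementary base pairs; below the dimer-risk threshold (threshold 4).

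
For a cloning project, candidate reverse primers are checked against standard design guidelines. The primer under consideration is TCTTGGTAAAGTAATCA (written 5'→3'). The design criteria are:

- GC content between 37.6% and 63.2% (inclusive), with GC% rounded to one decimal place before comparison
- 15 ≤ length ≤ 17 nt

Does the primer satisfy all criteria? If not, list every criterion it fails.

Base counts: A=6, T=6, G=3, C=2 (length 17).
GC content: GC 5/17 = 29.4%, outside 37.6–63.2% ✗
length: length 17 ✓

Fails: GC content.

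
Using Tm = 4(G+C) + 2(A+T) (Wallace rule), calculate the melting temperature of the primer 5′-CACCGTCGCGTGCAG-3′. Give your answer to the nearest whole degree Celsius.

Base counts: A=2, T=2, G=5, C=6 (length 15).
Tm = 2·(2+2) + 4·(5+6) = 2·4 + 4·11 = 8 + 44 = 52°C.

52°C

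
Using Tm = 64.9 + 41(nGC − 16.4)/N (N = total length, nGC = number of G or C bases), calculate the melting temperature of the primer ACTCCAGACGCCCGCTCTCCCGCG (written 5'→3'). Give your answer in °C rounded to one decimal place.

67.6°C

Base counts: A=3, T=3, G=5, C=13; G+C = 18, N = 24.
Tm = 64.9 + 41·(18 − 16.4)/24 = 64.9 + 65.60/24 = 67.6°C.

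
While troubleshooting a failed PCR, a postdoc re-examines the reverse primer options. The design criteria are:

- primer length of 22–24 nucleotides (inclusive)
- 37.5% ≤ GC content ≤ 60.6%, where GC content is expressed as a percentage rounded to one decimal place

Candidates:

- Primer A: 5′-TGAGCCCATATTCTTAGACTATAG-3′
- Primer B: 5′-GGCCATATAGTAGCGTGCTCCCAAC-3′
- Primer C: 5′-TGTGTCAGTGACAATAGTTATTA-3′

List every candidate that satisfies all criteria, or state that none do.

Primer A (24 nt, A=7 T=8 G=4 C=5): length 24 ✓; GC 9/24 = 37.5% ✓ — passes.
Primer B (25 nt, A=6 T=5 G=6 C=8): length 25, outside 22–24 ✗; GC 14/25 = 56.0% ✓ — fails.
Primer C (23 nt, A=7 T=9 G=5 C=2): length 23 ✓; GC 7/23 = 30.4%, outside 37.5–60.6% ✗ — fails.

Primer A only.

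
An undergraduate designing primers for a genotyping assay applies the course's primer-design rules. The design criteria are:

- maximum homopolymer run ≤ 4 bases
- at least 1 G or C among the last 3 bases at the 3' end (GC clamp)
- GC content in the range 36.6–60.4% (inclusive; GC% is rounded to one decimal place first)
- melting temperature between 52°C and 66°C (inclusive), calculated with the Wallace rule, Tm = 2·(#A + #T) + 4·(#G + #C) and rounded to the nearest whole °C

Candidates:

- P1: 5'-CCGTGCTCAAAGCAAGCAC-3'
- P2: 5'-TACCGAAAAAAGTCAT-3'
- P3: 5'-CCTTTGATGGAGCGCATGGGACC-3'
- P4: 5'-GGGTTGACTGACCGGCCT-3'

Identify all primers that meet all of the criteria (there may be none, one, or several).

P1 only.

P1 (19 nt, A=6 T=2 G=4 C=7): longest run = 3 ✓; 3' end CAC has 2 G/C ✓; GC 11/19 = 57.9% ✓; Tm = 2·8 + 4·11 = 60°C ✓ — passes.
P2 (16 nt, A=8 T=3 G=2 C=3): longest run = 6, exceeds 4 ✗; 3' end CAT has 1 G/C ✓; GC 5/16 = 31.3%, outside 36.6–60.4% ✗; Tm = 2·11 + 4·5 = 42°C, outside 52–66°C ✗ — fails.
P3 (23 nt, A=4 T=5 G=8 C=6): longest run = 3 ✓; 3' end ACC has 2 G/C ✓; GC 14/23 = 60.9%, outside 36.6–60.4% ✗; Tm = 2·9 + 4·14 = 74°C, outside 52–66°C ✗ — fails.
P4 (18 nt, A=2 T=4 G=7 C=5): longest run = 3 ✓; 3' end CCT has 2 G/C ✓; GC 12/18 = 66.7%, outside 36.6–60.4% ✗; Tm = 2·6 + 4·12 = 60°C ✓ — fails.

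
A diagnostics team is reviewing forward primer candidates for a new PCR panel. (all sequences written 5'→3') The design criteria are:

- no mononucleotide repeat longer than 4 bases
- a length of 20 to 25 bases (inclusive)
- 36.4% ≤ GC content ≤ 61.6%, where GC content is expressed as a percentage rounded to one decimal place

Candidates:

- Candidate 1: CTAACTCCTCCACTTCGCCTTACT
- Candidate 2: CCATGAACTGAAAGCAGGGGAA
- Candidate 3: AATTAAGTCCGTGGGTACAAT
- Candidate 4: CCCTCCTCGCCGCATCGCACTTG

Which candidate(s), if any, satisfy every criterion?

Candidate 1, Candidate 2 and Candidate 3.

Candidate 1 (24 nt, A=4 T=8 G=1 C=11): longest run = 2 ✓; length 24 ✓; GC 12/24 = 50.0% ✓ — passes.
Candidate 2 (22 nt, A=9 T=2 G=7 C=4): longest run = 4 ✓; length 22 ✓; GC 11/22 = 50.0% ✓ — passes.
Candidate 3 (21 nt, A=7 T=6 G=5 C=3): longest run = 3 ✓; length 21 ✓; GC 8/21 = 38.1% ✓ — passes.
Candidate 4 (23 nt, A=2 T=5 G=4 C=12): longest run = 3 ✓; length 23 ✓; GC 16/23 = 69.6%, outside 36.4–61.6% ✗ — fails.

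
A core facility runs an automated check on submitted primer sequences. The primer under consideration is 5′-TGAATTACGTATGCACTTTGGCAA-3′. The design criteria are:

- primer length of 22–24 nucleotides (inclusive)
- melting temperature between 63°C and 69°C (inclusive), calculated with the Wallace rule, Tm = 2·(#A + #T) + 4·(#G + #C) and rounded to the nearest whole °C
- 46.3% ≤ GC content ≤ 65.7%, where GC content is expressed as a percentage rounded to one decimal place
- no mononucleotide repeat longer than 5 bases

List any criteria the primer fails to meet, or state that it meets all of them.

Fails: GC content.

Base counts: A=7, T=8, G=5, C=4 (length 24).
length: length 24 ✓
Tm: Tm = 2·15 + 4·9 = 66°C ✓
GC content: GC 9/24 = 37.5%, outside 46.3–65.7% ✗
homopolymer run: longest run = 3 ✓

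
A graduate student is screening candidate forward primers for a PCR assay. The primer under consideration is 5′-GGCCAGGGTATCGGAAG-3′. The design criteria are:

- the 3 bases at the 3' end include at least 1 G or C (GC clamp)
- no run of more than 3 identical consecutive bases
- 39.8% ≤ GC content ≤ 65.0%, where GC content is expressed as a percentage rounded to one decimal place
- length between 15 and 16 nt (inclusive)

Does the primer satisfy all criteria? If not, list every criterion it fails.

Fails: length.

Base counts: A=4, T=2, G=8, C=3 (length 17).
GC clamp: 3' end AAG has 1 G/C ✓
homopolymer run: longest run = 3 ✓
GC content: GC 11/17 = 64.7% ✓
length: length 17, outside 15–16 ✗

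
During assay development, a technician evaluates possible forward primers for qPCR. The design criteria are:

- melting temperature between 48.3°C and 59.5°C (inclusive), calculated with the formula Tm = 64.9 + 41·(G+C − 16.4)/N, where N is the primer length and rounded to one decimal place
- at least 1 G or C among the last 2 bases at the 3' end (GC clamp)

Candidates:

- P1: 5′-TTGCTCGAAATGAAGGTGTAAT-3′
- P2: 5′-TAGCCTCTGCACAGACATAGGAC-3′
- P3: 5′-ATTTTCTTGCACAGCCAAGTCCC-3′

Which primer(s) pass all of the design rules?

P2 and P3.

P1 (22 nt, A=7 T=7 G=6 C=2): Tm = 64.9 + 41·(8 − 16.4)/22 = 49.2°C ✓; 3' end AT has 0 G/C, need ≥1 ✗ — fails.
P2 (23 nt, A=7 T=4 G=5 C=7): Tm = 64.9 + 41·(12 − 16.4)/23 = 57.1°C ✓; 3' end AC has 1 G/C ✓ — passes.
P3 (23 nt, A=5 T=7 G=3 C=8): Tm = 64.9 + 41·(11 − 16.4)/23 = 55.3°C ✓; 3' end CC has 2 G/C ✓ — passes.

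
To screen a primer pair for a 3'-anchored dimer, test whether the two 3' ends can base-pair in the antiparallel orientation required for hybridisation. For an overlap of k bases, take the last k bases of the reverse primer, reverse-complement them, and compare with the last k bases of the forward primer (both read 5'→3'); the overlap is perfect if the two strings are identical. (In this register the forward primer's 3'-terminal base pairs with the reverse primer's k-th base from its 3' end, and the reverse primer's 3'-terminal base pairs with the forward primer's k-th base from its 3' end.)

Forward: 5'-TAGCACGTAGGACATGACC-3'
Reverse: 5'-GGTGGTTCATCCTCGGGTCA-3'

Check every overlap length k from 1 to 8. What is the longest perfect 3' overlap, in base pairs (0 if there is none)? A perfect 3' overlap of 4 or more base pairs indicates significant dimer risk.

Longest perfect overlap: 5 complementary base pairs; significant dimer risk (threshold 4).

Last 8 bases (5'→3') — forward …ACATGACC, reverse …TCGGGTCA.
Reverse complement of the reverse primer's last 8 bases: TGACCCGA; its first k bases are the reverse complement of the reverse primer's last k bases, so a perfect k-base overlap needs the forward primer's last k bases to equal them.
Comparing (forward last k vs required): k=1: C vs T ✗; k=2: CC vs TG ✗; k=3: ACC vs TGA ✗; k=4: GACC vs TGAC ✗; k=5: TGACC vs TGACC ✓; k=6: ATGACC vs TGACCC ✗; k=7: CATGACC vs TGACCCG ✗; k=8: ACATGACC vs TGACCCGA ✗.
Only k = 5 is perfect, so the longest perfect 3' overlap is 5.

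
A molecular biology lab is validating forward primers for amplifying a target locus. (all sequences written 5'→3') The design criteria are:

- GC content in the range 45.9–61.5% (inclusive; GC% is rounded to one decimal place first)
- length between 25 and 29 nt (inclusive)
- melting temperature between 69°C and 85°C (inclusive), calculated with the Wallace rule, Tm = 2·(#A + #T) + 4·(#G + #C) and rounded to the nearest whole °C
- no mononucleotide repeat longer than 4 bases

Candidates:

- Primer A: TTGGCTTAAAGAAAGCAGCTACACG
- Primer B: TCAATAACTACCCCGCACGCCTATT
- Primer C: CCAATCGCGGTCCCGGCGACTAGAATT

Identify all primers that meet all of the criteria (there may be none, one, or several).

Primer A (25 nt, A=9 T=5 G=6 C=5): GC 11/25 = 44.0%, outside 45.9–61.5% ✗; length 25 ✓; Tm = 2·14 + 4·11 = 72°C ✓; longest run = 3 ✓ — fails.
Primer B (25 nt, A=7 T=6 G=2 C=10): GC 12/25 = 48.0% ✓; length 25 ✓; Tm = 2·13 + 4·12 = 74°C ✓; longest run = 4 ✓ — passes.
Primer C (27 nt, A=6 T=5 G=7 C=9): GC 16/27 = 59.3% ✓; length 27 ✓; Tm = 2·11 + 4·16 = 86°C, outside 69–85°C ✗; longest run = 3 ✓ — fails.

Primer B only.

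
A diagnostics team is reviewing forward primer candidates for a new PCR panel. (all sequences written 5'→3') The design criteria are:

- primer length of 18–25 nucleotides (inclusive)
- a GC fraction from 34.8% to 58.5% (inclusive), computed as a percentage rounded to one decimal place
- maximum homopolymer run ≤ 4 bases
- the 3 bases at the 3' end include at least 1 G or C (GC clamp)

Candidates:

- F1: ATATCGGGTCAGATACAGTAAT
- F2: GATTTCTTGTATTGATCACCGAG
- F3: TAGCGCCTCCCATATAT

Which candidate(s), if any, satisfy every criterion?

F2 only.

F1 (22 nt, A=8 T=6 G=5 C=3): length 22 ✓; GC 8/22 = 36.4% ✓; longest run = 3 ✓; 3' end AAT has 0 G/C, need ≥1 ✗ — fails.
F2 (23 nt, A=5 T=9 G=5 C=4): length 23 ✓; GC 9/23 = 39.1% ✓; longest run = 3 ✓; 3' end GAG has 2 G/C ✓ — passes.
F3 (17 nt, A=4 T=5 G=2 C=6): length 17, outside 18–25 ✗; GC 8/17 = 47.1% ✓; longest run = 3 ✓; 3' end TAT has 0 G/C, need ≥1 ✗ — fails.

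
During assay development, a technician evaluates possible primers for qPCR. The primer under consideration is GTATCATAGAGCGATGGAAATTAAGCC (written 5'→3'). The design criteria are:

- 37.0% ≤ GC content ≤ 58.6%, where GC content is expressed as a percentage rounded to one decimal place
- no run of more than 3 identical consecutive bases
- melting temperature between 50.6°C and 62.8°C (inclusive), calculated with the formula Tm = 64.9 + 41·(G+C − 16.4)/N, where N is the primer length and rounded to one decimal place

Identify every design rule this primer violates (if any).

Base counts: A=10, T=6, G=7, C=4 (length 27).
GC content: GC 11/27 = 40.7% ✓
homopolymer run: longest run = 3 ✓
Tm: Tm = 64.9 + 41·(11 − 16.4)/27 = 56.7°C ✓

Meets all criteria.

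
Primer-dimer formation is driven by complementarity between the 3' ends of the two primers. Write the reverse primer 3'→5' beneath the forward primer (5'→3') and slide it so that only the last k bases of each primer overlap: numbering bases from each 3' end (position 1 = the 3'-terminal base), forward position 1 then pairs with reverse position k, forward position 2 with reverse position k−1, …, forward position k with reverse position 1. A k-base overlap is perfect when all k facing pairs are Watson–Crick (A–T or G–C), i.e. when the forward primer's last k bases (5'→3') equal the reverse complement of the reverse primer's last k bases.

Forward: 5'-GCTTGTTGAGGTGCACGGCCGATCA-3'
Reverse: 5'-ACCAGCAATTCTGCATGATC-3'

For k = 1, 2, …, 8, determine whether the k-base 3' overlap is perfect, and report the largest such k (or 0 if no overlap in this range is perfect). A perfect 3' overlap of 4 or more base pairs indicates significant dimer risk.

Last 8 bases (5'→3') — forward …GCCGATCA, reverse …GCATGATC.
Reverse complement of the reverse primer's last 8 bases: GATCATGC; its first k bases are the reverse complement of the reverse primer's last k bases, so a perfect k-base overlap needs the forward primer's last k bases to equal them.
Comparing (forward last k vs required): k=1: A vs G ✗; k=2: CA vs GA ✗; k=3: TCA vs GAT ✗; k=4: ATCA vs GATC ✗; k=5: GATCA vs GATCA ✓; k=6: CGATCA vs GATCAT ✗; k=7: CCGATCA vs GATCATG ✗; k=8: GCCGATCA vs GATCATGC ✗.
Only k = 5 is perfect, so the longest perfect 3' overlap is 5.

Longest perfect overlap: 5 complementary base pairs; significant dimer risk (threshold 4).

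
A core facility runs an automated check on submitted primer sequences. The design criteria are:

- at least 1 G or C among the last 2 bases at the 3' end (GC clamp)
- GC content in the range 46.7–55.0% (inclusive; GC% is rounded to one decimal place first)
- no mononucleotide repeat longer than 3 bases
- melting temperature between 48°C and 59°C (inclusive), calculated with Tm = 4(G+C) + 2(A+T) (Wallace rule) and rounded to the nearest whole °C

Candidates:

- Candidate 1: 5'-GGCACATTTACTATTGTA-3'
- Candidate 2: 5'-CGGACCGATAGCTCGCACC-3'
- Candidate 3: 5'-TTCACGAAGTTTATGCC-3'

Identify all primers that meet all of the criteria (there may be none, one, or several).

Candidate 1 (18 nt, A=5 T=7 G=3 C=3): 3' end TA has 0 G/C, need ≥1 ✗; GC 6/18 = 33.3%, outside 46.7–55.0% ✗; longest run = 3 ✓; Tm = 2·12 + 4·6 = 48°C ✓ — fails.
Candidate 2 (19 nt, A=4 T=2 G=5 C=8): 3' end CC has 2 G/C ✓; GC 13/19 = 68.4%, outside 46.7–55.0% ✗; longest run = 2 ✓; Tm = 2·6 + 4·13 = 64°C, outside 48–59°C ✗ — fails.
Candidate 3 (17 nt, A=4 T=6 G=3 C=4): 3' end CC has 2 G/C ✓; GC 7/17 = 41.2%, outside 46.7–55.0% ✗; longest run = 3 ✓; Tm = 2·10 + 4·7 = 48°C ✓ — fails.

None of the candidates satisfy all criteria.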